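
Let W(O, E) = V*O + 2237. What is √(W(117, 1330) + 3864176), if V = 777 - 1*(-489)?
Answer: √4014535 ≈ 2003.6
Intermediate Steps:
V = 1266 (V = 777 + 489 = 1266)
W(O, E) = 2237 + 1266*O (W(O, E) = 1266*O + 2237 = 2237 + 1266*O)
√(W(117, 1330) + 3864176) = √((2237 + 1266*117) + 3864176) = √((2237 + 148122) + 3864176) = √(150359 + 3864176) = √4014535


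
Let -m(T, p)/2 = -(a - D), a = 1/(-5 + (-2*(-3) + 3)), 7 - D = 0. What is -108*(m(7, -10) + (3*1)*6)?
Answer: -486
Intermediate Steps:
D = 7 (D = 7 - 1*0 = 7 + 0 = 7)
a = 1/4 (a = 1/(-5 + (6 + 3)) = 1/(-5 + 9) = 1/4 ≈ 0.25000)
m(T, p) = -27/2 (m(T, p) = -(-2)*(1/4 - 1*7) = -(-2)*(1/4 - 7) = -(-2)*(-27)/4 = -2*27/4 = -27/2)
-108*(m(7, -10) + (3*1)*6) = -108*(-27/2 + (3*1)*6) = -108*(-27/2 + 3*6) = -108*(-27/2 + 18) = -108*9/2 = -486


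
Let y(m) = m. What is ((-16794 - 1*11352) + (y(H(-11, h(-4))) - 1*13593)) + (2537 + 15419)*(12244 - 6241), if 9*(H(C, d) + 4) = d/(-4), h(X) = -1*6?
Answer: 646488751/6 ≈ 1.0775e+8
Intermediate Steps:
h(X) = -6
H(C, d) = -4 - d/36 (H(C, d) = -4 + (d/(-4))/9 = -4 + (d*(-¼))/9 = -4 + (-d/4)/9 = -4 - d/36)
((-16794 - 1*11352) + (y(H(-11, h(-4))) - 1*13593)) + (2537 + 15419)*(12244 - 6241) = ((-16794 - 1*11352) + ((-4 - 1/36*(-6)) - 1*13593)) + (2537 + 15419)*(12244 - 6241) = ((-16794 - 11352) + ((-4 + ⅙) - 13593)) + 17956*6003 = (-28146 + (-23/6 - 13593)) + 107789868 = (-28146 - 81581/6) + 107789868 = -250457/6 + 107789868 = 646488751/6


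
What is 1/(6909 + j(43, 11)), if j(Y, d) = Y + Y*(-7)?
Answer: 1/6651 ≈ 0.00015035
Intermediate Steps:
j(Y, d) = -6*Y (j(Y, d) = Y - 7*Y = -6*Y)
1/(6909 + j(43, 11)) = 1/(6909 - 6*43) = 1/(6909 - 258) = 1/6651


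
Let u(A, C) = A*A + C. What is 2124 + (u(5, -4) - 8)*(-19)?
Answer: 1877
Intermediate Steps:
u(A, C) = C + A² (u(A, C) = A² + C = C + A²)
2124 + (u(5, -4) - 8)*(-19) = 2124 + ((-4 + 5²) - 8)*(-19) = 2124 + ((-4 + 25) - 8)*(-19) = 2124 + (21 - 8)*(-19) = 2124 + 13*(-19) = 2124 - 247 = 1877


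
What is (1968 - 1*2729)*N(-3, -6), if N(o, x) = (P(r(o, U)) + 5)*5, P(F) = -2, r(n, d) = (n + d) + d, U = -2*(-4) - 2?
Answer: -11415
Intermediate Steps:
U = 6 (U = 8 - 2 = 6)
r(n, d) = n + 2*d (r(n, d) = (d + n) + d = n + 2*d)
N(o, x) = 15 (N(o, x) = (-2 + 5)*5 = 3*5 = 15)
(1968 - 1*2729)*N(-3, -6) = (1968 - 1*2729)*15 = (1968 - 2729)*15 = -761*15 = -11415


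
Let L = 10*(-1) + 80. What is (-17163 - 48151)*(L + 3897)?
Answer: -259100638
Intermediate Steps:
L = 70 (L = -10 + 80 = 70)
(-17163 - 48151)*(L + 3897) = (-17163 - 48151)*(70 + 3897) = -65314*3967 = -259100638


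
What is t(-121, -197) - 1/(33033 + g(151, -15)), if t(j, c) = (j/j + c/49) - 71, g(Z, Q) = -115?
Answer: -119393635/1612982 ≈ -74.020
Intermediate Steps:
t(j, c) = -70 + c/49 (t(j, c) = (1 + c*(1/49)) - 71 = (1 + c/49) - 71 = -70 + c/49)
t(-121, -197) - 1/(33033 + g(151, -15)) = (-70 + (1/49)*(-197)) - 1/(33033 - 115) = (-70 - 197/49) - 1/32918 = -3627/49 - 1*1/32918 = -3627/49 - 1/32918 = -119393635/1612982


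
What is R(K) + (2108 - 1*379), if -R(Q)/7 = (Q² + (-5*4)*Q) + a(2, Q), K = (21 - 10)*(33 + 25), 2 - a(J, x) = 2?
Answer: -2758259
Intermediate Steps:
a(J, x) = 0 (a(J, x) = 2 - 1*2 = 2 - 2 = 0)
K = 638 (K = 11*58 = 638)
R(Q) = -7*Q² + 140*Q (R(Q) = -7*((Q² + (-5*4)*Q) + 0) = -7*((Q² - 20*Q) + 0) = -7*(Q² - 20*Q) = -7*Q² + 140*Q)
R(K) + (2108 - 1*379) = 7*638*(20 - 1*638) + (2108 - 1*379) = 7*638*(20 - 638) + (2108 - 379) = 7*638*(-618) + 1729 = -2759988 + 1729 = -2758259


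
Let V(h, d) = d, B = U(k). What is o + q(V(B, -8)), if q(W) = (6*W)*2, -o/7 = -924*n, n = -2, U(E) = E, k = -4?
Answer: -13032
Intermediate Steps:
B = -4
o = -12936 (o = -(-6468)*(-2) = -7*1848 = -12936)
q(W) = 12*W
o + q(V(B, -8)) = -12936 + 12*(-8) = -12936 - 96 = -13032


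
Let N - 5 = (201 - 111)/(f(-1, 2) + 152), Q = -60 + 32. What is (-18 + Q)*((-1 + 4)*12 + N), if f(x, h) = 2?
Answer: -147292/77 ≈ -1912.9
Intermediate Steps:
Q = -28
N = 430/77 (N = 5 + (201 - 111)/(2 + 152) = 5 + 90/154 = 5 + 90*(1/154) = 5 + 45/77 = 430/77 ≈ 5.5844)
(-18 + Q)*((-1 + 4)*12 + N) = (-18 - 28)*((-1 + 4)*12 + 430/77) = -46*(3*12 + 430/77) = -46*(36 + 430/77) = -46*3202/77 = -147292/77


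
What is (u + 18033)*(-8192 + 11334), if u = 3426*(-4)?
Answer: 13601718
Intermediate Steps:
u = -13704
(u + 18033)*(-8192 + 11334) = (-13704 + 18033)*(-8192 + 11334) = 4329*3142 = 13601718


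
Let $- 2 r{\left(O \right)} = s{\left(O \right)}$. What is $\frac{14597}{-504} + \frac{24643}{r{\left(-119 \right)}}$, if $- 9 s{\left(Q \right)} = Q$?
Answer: $- \frac{32185477}{8568} \approx -3756.5$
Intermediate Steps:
$s{\left(Q \right)} = - \frac{Q}{9}$
$r{\left(O \right)} = \frac{O}{18}$ ($r{\left(O \right)} = - \frac{\left(- \frac{1}{9}\right) O}{2} = \frac{O}{18}$)
$\frac{14597}{-504} + \frac{24643}{r{\left(-119 \right)}} = \frac{14597}{-504} + \frac{24643}{\frac{1}{18} \left(-119\right)} = 14597 \left(- \frac{1}{504}\right) + \frac{24643}{- \frac{119}{18}} = - \frac{14597}{504} + 24643 \left(- \frac{18}{119}\right) = - \frac{14597}{504} - \frac{443574}{119} = - \frac{32185477}{8568}$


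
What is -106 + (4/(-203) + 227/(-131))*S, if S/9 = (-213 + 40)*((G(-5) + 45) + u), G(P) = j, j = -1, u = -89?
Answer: -3268198183/26593 ≈ -1.2290e+5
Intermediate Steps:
G(P) = -1
S = 70065 (S = 9*((-213 + 40)*((-1 + 45) - 89)) = 9*(-173*(44 - 89)) = 9*(-173*(-45)) = 9*7785 = 70065)
-106 + (4/(-203) + 227/(-131))*S = -106 + (4/(-203) + 227/(-131))*70065 = -106 + (4*(-1/203) + 227*(-1/131))*70065 = -106 + (-4/203 - 227/131)*70065 = -106 - 46605/26593*70065 = -106 - 3265379325/26593 = -3268198183/26593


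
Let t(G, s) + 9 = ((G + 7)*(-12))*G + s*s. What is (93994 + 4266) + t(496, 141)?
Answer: -2875724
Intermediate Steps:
t(G, s) = -9 + s**2 + G*(-84 - 12*G) (t(G, s) = -9 + (((G + 7)*(-12))*G + s*s) = -9 + (((7 + G)*(-12))*G + s**2) = -9 + ((-84 - 12*G)*G + s**2) = -9 + (G*(-84 - 12*G) + s**2) = -9 + (s**2 + G*(-84 - 12*G)) = -9 + s**2 + G*(-84 - 12*G))
(93994 + 4266) + t(496, 141) = (93994 + 4266) + (-9 + 141**2 - 84*496 - 12*496**2) = 98260 + (-9 + 19881 - 41664 - 12*246016) = 98260 + (-9 + 19881 - 41664 - 2952192) = 98260 - 2973984 = -2875724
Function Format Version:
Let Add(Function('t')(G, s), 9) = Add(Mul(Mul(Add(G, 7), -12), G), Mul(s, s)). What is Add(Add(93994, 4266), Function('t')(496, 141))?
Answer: -2875724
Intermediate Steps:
Function('t')(G, s) = Add(-9, Pow(s, 2), Mul(G, Add(-84, Mul(-12, G)))) (Function('t')(G, s) = Add(-9, Add(Mul(Mul(Add(G, 7), -12), G), Mul(s, s))) = Add(-9, Add(Mul(Mul(Add(7, G), -12), G), Pow(s, 2))) = Add(-9, Add(Mul(Add(-84, Mul(-12, G)), G), Pow(s, 2))) = Add(-9, Add(Mul(G, Add(-84, Mul(-12, G))), Pow(s, 2))) = Add(-9, Add(Pow(s, 2), Mul(G, Add(-84, Mul(-12, G))))) = Add(-9, Pow(s, 2), Mul(G, Add(-84, Mul(-12, G)))))
Add(Add(93994, 4266), Function('t')(496, 141)) = Add(Add(93994, 4266), Add(-9, Pow(141, 2), Mul(-84, 496), Mul(-12, Pow(496, 2)))) = Add(98260, Add(-9, 19881, -41664, Mul(-12, 246016))) = Add(98260, Add(-9, 19881, -41664, -2952192)) = Add(98260, -2973984) = -2875724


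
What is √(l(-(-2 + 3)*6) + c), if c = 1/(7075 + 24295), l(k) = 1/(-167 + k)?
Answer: I*√169306430970/5427010 ≈ 0.075819*I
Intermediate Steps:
c = 1/31370 ≈ 3.1878e-5
√(l(-(-2 + 3)*6) + c) = √(1/(-167 - (-2 + 3)*6) + 1/31370) = √(1/(-167 - 6) + 1/31370) = √(1/(-173) + 1/31370) = √(-1/173 + 1/31370) = √(-31197/5427010) = I*√169306430970/5427010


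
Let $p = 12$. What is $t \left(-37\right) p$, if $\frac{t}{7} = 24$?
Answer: $-74592$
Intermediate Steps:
$t = 168$ ($t = 7 \cdot 24 = 168$)
$t \left(-37\right) p = 168 \left(-37\right) 12 = \left(-6216\right) 12 = -74592$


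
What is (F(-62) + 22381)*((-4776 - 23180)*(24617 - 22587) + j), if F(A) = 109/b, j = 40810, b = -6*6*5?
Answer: -7615135556959/6 ≈ -1.2692e+12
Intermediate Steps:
b = -180 (b = -36*5 = -180)
F(A) = -109/180 (F(A) = 109/(-180) = 109*(-1/180) = -109/180)
(F(-62) + 22381)*((-4776 - 23180)*(24617 - 22587) + j) = (-109/180 + 22381)*((-4776 - 23180)*(24617 - 22587) + 40810) = 4028471*(-27956*2030 + 40810)/180 = 4028471*(-56750680 + 40810)/180 = (4028471/180)*(-56709870) = -7615135556959/6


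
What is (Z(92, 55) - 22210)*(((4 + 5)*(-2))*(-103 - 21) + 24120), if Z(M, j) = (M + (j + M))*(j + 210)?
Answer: 1083726000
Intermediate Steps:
Z(M, j) = (210 + j)*(j + 2*M) (Z(M, j) = (M + (M + j))*(210 + j) = (j + 2*M)*(210 + j) = (210 + j)*(j + 2*M))
(Z(92, 55) - 22210)*(((4 + 5)*(-2))*(-103 - 21) + 24120) = ((55² + 210*55 + 420*92 + 2*92*55) - 22210)*(((4 + 5)*(-2))*(-103 - 21) + 24120) = ((3025 + 11550 + 38640 + 10120) - 22210)*((9*(-2))*(-124) + 24120) = (63335 - 22210)*(-18*(-124) + 24120) = 41125*(2232 + 24120) = 41125*26352 = 1083726000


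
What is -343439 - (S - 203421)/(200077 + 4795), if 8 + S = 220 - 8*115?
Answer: -70360830679/204872 ≈ -3.4344e+5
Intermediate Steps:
S = -708 (S = -8 + (220 - 8*115) = -8 + (220 - 920) = -8 - 700 = -708)
-343439 - (S - 203421)/(200077 + 4795) = -343439 - (-708 - 203421)/(200077 + 4795) = -343439 - (-204129)/204872 = -343439 - 1*(-204129/204872) = -343439 + 204129/204872 = -70360830679/204872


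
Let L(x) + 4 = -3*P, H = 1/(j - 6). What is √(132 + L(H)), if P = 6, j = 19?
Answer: √110 ≈ 10.488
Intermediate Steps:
H = 1/13 (H = 1/(19 - 6) = 1/13 ≈ 0.076923)
L(x) = -22 (L(x) = -4 - 3*6 = -4 - 18 = -22)
√(132 + L(H)) = √(132 - 22) = √110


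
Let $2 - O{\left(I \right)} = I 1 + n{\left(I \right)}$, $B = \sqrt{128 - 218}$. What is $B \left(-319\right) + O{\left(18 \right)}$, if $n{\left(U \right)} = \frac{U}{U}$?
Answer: $-17 - 957 i \sqrt{10} \approx -17.0 - 3026.3 i$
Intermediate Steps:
$n{\left(U \right)} = 1$
$B = 3 i \sqrt{10}$ ($B = \sqrt{-90} = 3 i \sqrt{10} \approx 9.4868 i$)
$O{\left(I \right)} = 1 - I$ ($O{\left(I \right)} = 2 - \left(I 1 + 1\right) = 2 - \left(I + 1\right) = 2 - \left(1 + I\right) = 1 - I$)
$B \left(-319\right) + O{\left(18 \right)} = 3 i \sqrt{10} \left(-319\right) + \left(1 - 18\right) = - 957 i \sqrt{10} + \left(1 - 18\right) = - 957 i \sqrt{10} - 17 = -17 - 957 i \sqrt{10}$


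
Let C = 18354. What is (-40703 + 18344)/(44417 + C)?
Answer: -22359/62771 ≈ -0.35620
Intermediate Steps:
(-40703 + 18344)/(44417 + C) = (-40703 + 18344)/(44417 + 18354) = -22359/62771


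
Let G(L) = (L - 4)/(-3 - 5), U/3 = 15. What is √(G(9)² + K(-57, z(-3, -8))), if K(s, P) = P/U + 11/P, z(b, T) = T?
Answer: I*√16735/120 ≈ 1.078*I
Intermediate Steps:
U = 45 (U = 3*15 = 45)
G(L) = ½ - L/8 (G(L) = (-4 + L)/(-8) = (-4 + L)*(-⅛) = ½ - L/8)
K(s, P) = 11/P + P/45 (K(s, P) = P/45 + 11/P = 11/P + P/45)
√(G(9)² + K(-57, z(-3, -8))) = √((½ - ⅛*9)² + (11/(-8) + (1/45)*(-8))) = √((½ - 9/8)² + (11*(-⅛) - 8/45)) = √((-5/8)² + (-11/8 - 8/45)) = √(25/64 - 559/360) = √(-3347/2880) = I*√16735/120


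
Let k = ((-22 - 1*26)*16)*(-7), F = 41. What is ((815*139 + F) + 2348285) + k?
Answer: 2466987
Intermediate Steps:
k = 5376 (k = ((-22 - 26)*16)*(-7) = -48*16*(-7) = -768*(-7) = 5376)
((815*139 + F) + 2348285) + k = ((815*139 + 41) + 2348285) + 5376 = ((113285 + 41) + 2348285) + 5376 = (113326 + 2348285) + 5376 = 2461611 + 5376 = 2466987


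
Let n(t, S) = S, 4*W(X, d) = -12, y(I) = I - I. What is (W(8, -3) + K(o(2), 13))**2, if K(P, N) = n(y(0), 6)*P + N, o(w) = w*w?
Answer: 1156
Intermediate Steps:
y(I) = 0
W(X, d) = -3 (W(X, d) = (1/4)*(-12) = -3)
o(w) = w**2
K(P, N) = N + 6*P (K(P, N) = 6*P + N = N + 6*P)
(W(8, -3) + K(o(2), 13))**2 = (-3 + (13 + 6*2**2))**2 = (-3 + (13 + 6*4))**2 = (-3 + (13 + 24))**2 = (-3 + 37)**2 = 34**2 = 1156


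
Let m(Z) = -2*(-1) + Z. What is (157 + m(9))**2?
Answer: 28224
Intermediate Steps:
m(Z) = 2 + Z
(157 + m(9))**2 = (157 + (2 + 9))**2 = (157 + 11)**2 = 168**2 = 28224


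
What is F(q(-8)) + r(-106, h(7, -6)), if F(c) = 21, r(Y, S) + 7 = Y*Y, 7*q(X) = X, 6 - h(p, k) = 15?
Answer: 11250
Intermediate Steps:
h(p, k) = -9 (h(p, k) = 6 - 1*15 = 6 - 15 = -9)
q(X) = X/7
r(Y, S) = -7 + Y² (r(Y, S) = -7 + Y*Y = -7 + Y²)
F(q(-8)) + r(-106, h(7, -6)) = 21 + (-7 + (-106)²) = 21 + (-7 + 11236) = 21 + 11229 = 11250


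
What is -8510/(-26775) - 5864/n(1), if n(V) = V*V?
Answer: -31400018/5355 ≈ -5863.7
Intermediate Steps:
n(V) = V²
-8510/(-26775) - 5864/n(1) = -8510/(-26775) - 5864/(1²) = -8510*(-1/26775) - 5864/1 = 1702/5355 - 5864*1 = 1702/5355 - 5864 = -31400018/5355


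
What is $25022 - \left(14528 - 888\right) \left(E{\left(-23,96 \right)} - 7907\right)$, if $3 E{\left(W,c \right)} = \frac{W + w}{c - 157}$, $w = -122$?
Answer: $\frac{19739422066}{183} \approx 1.0787 \cdot 10^{8}$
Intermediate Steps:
$E{\left(W,c \right)} = \frac{-122 + W}{3 \left(-157 + c\right)}$ ($E{\left(W,c \right)} = \frac{\left(W - 122\right) \frac{1}{c - 157}}{3} = \frac{\left(-122 + W\right) \frac{1}{-157 + c}}{3} = \frac{\frac{1}{-157 + c} \left(-122 + W\right)}{3} = \frac{-122 + W}{3 \left(-157 + c\right)}$)
$25022 - \left(14528 - 888\right) \left(E{\left(-23,96 \right)} - 7907\right) = 25022 - \left(14528 - 888\right) \left(\frac{-122 - 23}{3 \left(-157 + 96\right)} - 7907\right) = 25022 - 13640 \left(\frac{1}{3} \frac{1}{-61} \left(-145\right) - 7907\right) = 25022 - 13640 \left(\frac{1}{3} \left(- \frac{1}{61}\right) \left(-145\right) - 7907\right) = 25022 - 13640 \left(\frac{145}{183} - 7907\right) = 25022 - 13640 \left(- \frac{1446836}{183}\right) = 25022 - - \frac{19734843040}{183} = 25022 + \frac{19734843040}{183} = \frac{19739422066}{183}$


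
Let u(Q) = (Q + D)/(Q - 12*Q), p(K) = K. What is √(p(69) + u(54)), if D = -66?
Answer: √75163/33 ≈ 8.3078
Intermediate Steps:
u(Q) = -(-66 + Q)/(11*Q) (u(Q) = (Q - 66)/(Q - 12*Q) = (-66 + Q)/((-11*Q)) = (-66 + Q)*(-1/(11*Q)) = -(-66 + Q)/(11*Q))
√(p(69) + u(54)) = √(69 + (1/11)*(66 - 1*54)/54) = √(69 + (1/11)*(1/54)*(66 - 54)) = √(69 + (1/11)*(1/54)*12) = √(69 + 2/99) = √(6833/99) = √75163/33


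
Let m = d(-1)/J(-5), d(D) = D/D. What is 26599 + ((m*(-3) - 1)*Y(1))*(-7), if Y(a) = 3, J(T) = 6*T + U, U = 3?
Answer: 79853/3 ≈ 26618.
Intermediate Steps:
J(T) = 3 + 6*T (J(T) = 6*T + 3 = 3 + 6*T)
d(D) = 1
m = -1/27 (m = 1/(3 + 6*(-5)) = 1/(3 - 30) = 1/(-27) = 1*(-1/27) = -1/27 ≈ -0.037037)
26599 + ((m*(-3) - 1)*Y(1))*(-7) = 26599 + ((-1/27*(-3) - 1)*3)*(-7) = 26599 + ((⅑ - 1)*3)*(-7) = 26599 - 8/9*3*(-7) = 26599 - 8/3*(-7) = 26599 + 56/3 = 79853/3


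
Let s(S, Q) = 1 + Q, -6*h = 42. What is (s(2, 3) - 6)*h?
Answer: 14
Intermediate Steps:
h = -7 (h = -1/6*42 = -7)
(s(2, 3) - 6)*h = ((1 + 3) - 6)*(-7) = (4 - 6)*(-7) = -2*(-7) = 14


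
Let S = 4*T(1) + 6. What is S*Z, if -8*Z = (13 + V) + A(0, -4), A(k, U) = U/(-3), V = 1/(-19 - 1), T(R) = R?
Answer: -857/48 ≈ -17.854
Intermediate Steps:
V = -1/20 (V = 1/(-20) = -1/20 ≈ -0.050000)
A(k, U) = -U/3 (A(k, U) = U*(-⅓) = -U/3)
S = 10 (S = 4*1 + 6 = 4 + 6 = 10)
Z = -857/480 (Z = -((13 - 1/20) - ⅓*(-4))/8 = -(259/20 + 4/3)/8 = -⅛*857/60 = -857/480 ≈ -1.7854)
S*Z = 10*(-857/480) = -857/48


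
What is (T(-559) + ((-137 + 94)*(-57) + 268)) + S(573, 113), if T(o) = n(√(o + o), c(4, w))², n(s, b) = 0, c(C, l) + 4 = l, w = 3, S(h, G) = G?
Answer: 2832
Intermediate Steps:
c(C, l) = -4 + l
T(o) = 0 (T(o) = 0² = 0)
(T(-559) + ((-137 + 94)*(-57) + 268)) + S(573, 113) = (0 + ((-137 + 94)*(-57) + 268)) + 113 = (0 + (-43*(-57) + 268)) + 113 = (0 + (2451 + 268)) + 113 = (0 + 2719) + 113 = 2719 + 113 = 2832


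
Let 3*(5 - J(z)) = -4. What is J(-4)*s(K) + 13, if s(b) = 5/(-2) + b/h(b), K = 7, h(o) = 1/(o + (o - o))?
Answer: 615/2 ≈ 307.50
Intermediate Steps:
h(o) = 1/o (h(o) = 1/(o + 0) = 1/o)
s(b) = -5/2 + b² (s(b) = 5/(-2) + b/(1/b) = 5*(-½) + b*b = -5/2 + b²)
J(z) = 19/3 (J(z) = 5 - ⅓*(-4) = 5 + 4/3 = 19/3)
J(-4)*s(K) + 13 = 19*(-5/2 + 7²)/3 + 13 = 19*(-5/2 + 49)/3 + 13 = (19/3)*(93/2) + 13 = 589/2 + 13 = 615/2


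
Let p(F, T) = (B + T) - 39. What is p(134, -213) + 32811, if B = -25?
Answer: 32534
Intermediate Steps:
p(F, T) = -64 + T (p(F, T) = (-25 + T) - 39 = -64 + T)
p(134, -213) + 32811 = (-64 - 213) + 32811 = -277 + 32811 = 32534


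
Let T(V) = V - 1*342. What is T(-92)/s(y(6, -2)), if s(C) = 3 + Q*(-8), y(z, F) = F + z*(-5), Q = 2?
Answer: 434/13 ≈ 33.385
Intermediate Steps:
T(V) = -342 + V (T(V) = V - 342 = -342 + V)
y(z, F) = F - 5*z
s(C) = -13 (s(C) = 3 + 2*(-8) = 3 - 16 = -13)
T(-92)/s(y(6, -2)) = (-342 - 92)/(-13) = -434*(-1/13) = 434/13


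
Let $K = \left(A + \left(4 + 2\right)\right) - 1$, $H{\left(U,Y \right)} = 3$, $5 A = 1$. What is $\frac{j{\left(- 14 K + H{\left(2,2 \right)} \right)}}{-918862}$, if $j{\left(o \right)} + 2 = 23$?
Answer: $- \frac{3}{131266} \approx -2.2854 \cdot 10^{-5}$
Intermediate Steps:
$A = \frac{1}{5}$ ($A = \frac{1}{5} \cdot 1 = \frac{1}{5} \approx 0.2$)
$K = \frac{26}{5}$ ($K = \left(\frac{1}{5} + \left(4 + 2\right)\right) - 1 = \left(\frac{1}{5} + 6\right) - 1 = \frac{31}{5} - 1 = \frac{26}{5} \approx 5.2$)
$j{\left(o \right)} = 21$ ($j{\left(o \right)} = -2 + 23 = 21$)
$\frac{j{\left(- 14 K + H{\left(2,2 \right)} \right)}}{-918862} = \frac{21}{-918862} = 21 \left(- \frac{1}{918862}\right) = - \frac{3}{131266}$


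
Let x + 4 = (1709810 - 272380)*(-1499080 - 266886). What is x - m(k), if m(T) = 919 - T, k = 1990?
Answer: -2538452506313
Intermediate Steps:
x = -2538452507384 (x = -4 + (1709810 - 272380)*(-1499080 - 266886) = -4 + 1437430*(-1765966) = -4 - 2538452507380 = -2538452507384)
x - m(k) = -2538452507384 - (919 - 1*1990) = -2538452507384 - (919 - 1990) = -2538452507384 - 1*(-1071) = -2538452507384 + 1071 = -2538452506313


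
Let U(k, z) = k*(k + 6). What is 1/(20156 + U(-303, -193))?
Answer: 1/110147 ≈ 9.0788e-6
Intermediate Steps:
U(k, z) = k*(6 + k)
1/(20156 + U(-303, -193)) = 1/(20156 - 303*(6 - 303)) = 1/(20156 - 303*(-297)) = 1/(20156 + 89991) = 1/110147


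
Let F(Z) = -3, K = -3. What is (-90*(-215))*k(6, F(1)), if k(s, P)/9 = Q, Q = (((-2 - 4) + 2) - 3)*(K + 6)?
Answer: -3657150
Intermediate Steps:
Q = -21 (Q = (((-2 - 4) + 2) - 3)*(-3 + 6) = ((-6 + 2) - 3)*3 = (-4 - 3)*3 = -7*3 = -21)
k(s, P) = -189 (k(s, P) = 9*(-21) = -189)
(-90*(-215))*k(6, F(1)) = -90*(-215)*(-189) = 19350*(-189) = -3657150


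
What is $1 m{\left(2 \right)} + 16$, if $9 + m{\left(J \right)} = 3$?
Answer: $10$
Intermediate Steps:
$m{\left(J \right)} = -6$ ($m{\left(J \right)} = -9 + 3 = -6$)
$1 m{\left(2 \right)} + 16 = 1 \left(-6\right) + 16 = -6 + 16 = 10$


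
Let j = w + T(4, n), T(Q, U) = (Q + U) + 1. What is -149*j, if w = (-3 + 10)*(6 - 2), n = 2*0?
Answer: -4917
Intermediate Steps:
n = 0
T(Q, U) = 1 + Q + U
w = 28 (w = 7*4 = 28)
j = 33 (j = 28 + (1 + 4 + 0) = 28 + 5 = 33)
-149*j = -149*33 = -4917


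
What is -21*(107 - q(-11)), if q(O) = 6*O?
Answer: -3633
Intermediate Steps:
-21*(107 - q(-11)) = -21*(107 - 6*(-11)) = -21*(107 - 1*(-66)) = -21*(107 + 66) = -21*173 = -3633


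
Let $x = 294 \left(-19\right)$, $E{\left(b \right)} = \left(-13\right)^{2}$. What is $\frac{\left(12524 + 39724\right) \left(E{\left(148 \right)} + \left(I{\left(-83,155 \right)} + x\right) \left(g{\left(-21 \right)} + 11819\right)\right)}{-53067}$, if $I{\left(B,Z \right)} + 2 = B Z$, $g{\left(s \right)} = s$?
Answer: $\frac{541658312600}{2527} \approx 2.1435 \cdot 10^{8}$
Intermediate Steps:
$E{\left(b \right)} = 169$
$x = -5586$
$I{\left(B,Z \right)} = -2 + B Z$
$\frac{\left(12524 + 39724\right) \left(E{\left(148 \right)} + \left(I{\left(-83,155 \right)} + x\right) \left(g{\left(-21 \right)} + 11819\right)\right)}{-53067} = \frac{\left(12524 + 39724\right) \left(169 + \left(\left(-2 - 12865\right) - 5586\right) \left(-21 + 11819\right)\right)}{-53067} = 52248 \left(169 + \left(\left(-2 - 12865\right) - 5586\right) 11798\right) \left(- \frac{1}{53067}\right) = 52248 \left(169 + \left(-12867 - 5586\right) 11798\right) \left(- \frac{1}{53067}\right) = 52248 \left(169 - 217708494\right) \left(- \frac{1}{53067}\right) = 52248 \left(-217708325\right) \left(- \frac{1}{53067}\right) = \left(-11374824564600\right) \left(- \frac{1}{53067}\right) = \frac{541658312600}{2527}$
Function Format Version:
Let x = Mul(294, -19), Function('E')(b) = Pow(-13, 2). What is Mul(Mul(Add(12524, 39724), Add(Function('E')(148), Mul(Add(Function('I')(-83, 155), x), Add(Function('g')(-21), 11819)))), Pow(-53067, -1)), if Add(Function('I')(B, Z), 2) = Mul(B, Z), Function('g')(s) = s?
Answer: Rational(541658312600, 2527) ≈ 2.1435e+8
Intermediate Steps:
Function('E')(b) = 169
x = -5586
Function('I')(B, Z) = Add(-2, Mul(B, Z))
Mul(Mul(Add(12524, 39724), Add(Function('E')(148), Mul(Add(Function('I')(-83, 155), x), Add(Function('g')(-21), 11819)))), Pow(-53067, -1)) = Mul(Mul(Add(12524, 39724), Add(169, Mul(Add(Add(-2, Mul(-83, 155)), -5586), Add(-21, 11819)))), Pow(-53067, -1)) = Mul(Mul(52248, Add(169, Mul(Add(Add(-2, -12865), -5586), 11798))), Rational(-1, 53067)) = Mul(Mul(52248, Add(169, Mul(Add(-12867, -5586), 11798))), Rational(-1, 53067)) = Mul(Mul(52248, Add(169, Mul(-18453, 11798))), Rational(-1, 53067)) = Mul(Mul(52248, Add(169, -217708494)), Rational(-1, 53067)) = Mul(Mul(52248, -217708325), Rational(-1, 53067)) = Mul(-11374824564600, Rational(-1, 53067)) = Rational(541658312600, 2527)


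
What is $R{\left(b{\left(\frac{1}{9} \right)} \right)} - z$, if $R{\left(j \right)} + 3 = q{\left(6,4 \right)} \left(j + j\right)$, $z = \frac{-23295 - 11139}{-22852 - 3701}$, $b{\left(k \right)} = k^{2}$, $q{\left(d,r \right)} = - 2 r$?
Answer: $- \frac{3222127}{716931} \approx -4.4943$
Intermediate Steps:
$z = \frac{11478}{8851}$ ($z = - \frac{34434}{-26553} = \left(-34434\right) \left(- \frac{1}{26553}\right) = \frac{11478}{8851} \approx 1.2968$)
$R{\left(j \right)} = -3 - 16 j$ ($R{\left(j \right)} = -3 + \left(-2\right) 4 \left(j + j\right) = -3 - 8 \cdot 2 j = -3 - 16 j$)
$R{\left(b{\left(\frac{1}{9} \right)} \right)} - z = \left(-3 - 16 \left(\frac{1}{9}\right)^{2}\right) - \frac{11478}{8851} = \left(-3 - \frac{16}{81}\right) - \frac{11478}{8851} = - \frac{259}{81} - \frac{11478}{8851} = - \frac{3222127}{716931}$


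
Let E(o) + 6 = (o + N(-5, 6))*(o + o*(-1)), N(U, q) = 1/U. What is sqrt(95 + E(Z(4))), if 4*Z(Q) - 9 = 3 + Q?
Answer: sqrt(89) ≈ 9.4340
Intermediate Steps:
Z(Q) = 3 + Q/4 (Z(Q) = 9/4 + (3 + Q)/4 = 9/4 + (3/4 + Q/4) = 3 + Q/4)
E(o) = -6 (E(o) = -6 + (o + 1/(-5))*(o + o*(-1)) = -6 + (o - 1/5)*(o - o) = -6 + (-1/5 + o)*0 = -6 + 0 = -6)
sqrt(95 + E(Z(4))) = sqrt(95 - 6) = sqrt(89)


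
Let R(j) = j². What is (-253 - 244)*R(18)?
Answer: -161028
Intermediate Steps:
(-253 - 244)*R(18) = (-253 - 244)*18² = -497*324 = -161028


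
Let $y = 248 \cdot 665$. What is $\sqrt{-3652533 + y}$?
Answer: $i \sqrt{3487613} \approx 1867.5 i$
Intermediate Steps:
$y = 164920$
$\sqrt{-3652533 + y} = \sqrt{-3652533 + 164920} = \sqrt{-3487613} = i \sqrt{3487613}$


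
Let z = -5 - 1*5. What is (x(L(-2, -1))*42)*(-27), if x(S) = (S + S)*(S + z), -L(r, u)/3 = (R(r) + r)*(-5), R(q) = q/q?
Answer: -850500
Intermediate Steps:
R(q) = 1
z = -10 (z = -5 - 5 = -10)
L(r, u) = 15 + 15*r (L(r, u) = -3*(1 + r)*(-5) = -3*(-5 - 5*r) = 15 + 15*r)
x(S) = 2*S*(-10 + S) (x(S) = (S + S)*(S - 10) = (2*S)*(-10 + S) = 2*S*(-10 + S))
(x(L(-2, -1))*42)*(-27) = ((2*(15 + 15*(-2))*(-10 + (15 + 15*(-2))))*42)*(-27) = ((2*(15 - 30)*(-10 + (15 - 30)))*42)*(-27) = ((2*(-15)*(-10 - 15))*42)*(-27) = ((2*(-15)*(-25))*42)*(-27) = (750*42)*(-27) = 31500*(-27) = -850500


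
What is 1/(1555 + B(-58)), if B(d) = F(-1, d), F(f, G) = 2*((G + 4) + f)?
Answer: 1/1445 ≈ 0.00069204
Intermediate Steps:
F(f, G) = 8 + 2*G + 2*f (F(f, G) = 2*((4 + G) + f) = 2*(4 + G + f) = 8 + 2*G + 2*f)
B(d) = 6 + 2*d (B(d) = 8 + 2*d + 2*(-1) = 8 + 2*d - 2 = 6 + 2*d)
1/(1555 + B(-58)) = 1/(1555 + (6 + 2*(-58))) = 1/(1555 + (6 - 116)) = 1/(1555 - 110) = 1/1445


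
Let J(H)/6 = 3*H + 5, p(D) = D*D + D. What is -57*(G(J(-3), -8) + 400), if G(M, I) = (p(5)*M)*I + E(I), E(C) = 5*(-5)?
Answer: -349695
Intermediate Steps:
p(D) = D + D² (p(D) = D² + D = D + D²)
J(H) = 30 + 18*H (J(H) = 6*(3*H + 5) = 6*(5 + 3*H) = 30 + 18*H)
E(C) = -25
G(M, I) = -25 + 30*I*M (G(M, I) = ((5*(1 + 5))*M)*I - 25 = ((5*6)*M)*I - 25 = (30*M)*I - 25 = 30*I*M - 25 = -25 + 30*I*M)
-57*(G(J(-3), -8) + 400) = -57*((-25 + 30*(-8)*(30 + 18*(-3))) + 400) = -57*((-25 + 30*(-8)*(30 - 54)) + 400) = -57*((-25 + 30*(-8)*(-24)) + 400) = -57*((-25 + 5760) + 400) = -57*(5735 + 400) = -57*6135 = -349695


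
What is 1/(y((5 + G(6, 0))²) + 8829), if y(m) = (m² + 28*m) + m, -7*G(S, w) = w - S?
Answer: 2401/26412891 ≈ 9.0903e-5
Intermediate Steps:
G(S, w) = -w/7 + S/7 (G(S, w) = -(w - S)/7 = -w/7 + S/7)
y(m) = m² + 29*m
1/(y((5 + G(6, 0))²) + 8829) = 1/((5 + (-⅐*0 + (⅐)*6))²*(29 + (5 + (-⅐*0 + (⅐)*6))²) + 8829) = 1/((5 + (0 + 6/7))²*(29 + (5 + (0 + 6/7))²) + 8829) = 1/((5 + 6/7)²*(29 + (5 + 6/7)²) + 8829) = 1/((41/7)²*(29 + (41/7)²) + 8829) = 1/(1681*(29 + 1681/49)/49 + 8829) = 1/((1681/49)*(3102/49) + 8829) = 1/(5214462/2401 + 8829) = 1/(26412891/2401) = 2401/26412891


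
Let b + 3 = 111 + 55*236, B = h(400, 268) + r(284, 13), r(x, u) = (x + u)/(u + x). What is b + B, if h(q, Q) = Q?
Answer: 13357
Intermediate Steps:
r(x, u) = 1 (r(x, u) = (u + x)/(u + x) = 1)
B = 269 (B = 268 + 1 = 269)
b = 13088 (b = -3 + (111 + 55*236) = -3 + (111 + 12980) = -3 + 13091 = 13088)
b + B = 13088 + 269 = 13357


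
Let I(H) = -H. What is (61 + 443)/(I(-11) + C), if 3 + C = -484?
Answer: -18/17 ≈ -1.0588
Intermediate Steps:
C = -487 (C = -3 - 484 = -487)
(61 + 443)/(I(-11) + C) = (61 + 443)/(-1*(-11) - 487) = 504/(11 - 487) = 504/(-476) = 504*(-1/476) = -18/17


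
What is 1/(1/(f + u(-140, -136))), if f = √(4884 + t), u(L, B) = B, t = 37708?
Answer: -136 + 44*√22 ≈ 70.378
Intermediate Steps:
f = 44*√22 (f = √(4884 + 37708) = √42592 = 44*√22 ≈ 206.38)
1/(1/(f + u(-140, -136))) = 1/(1/(44*√22 - 136)) = 1/(1/(-136 + 44*√22)) = -136 + 44*√22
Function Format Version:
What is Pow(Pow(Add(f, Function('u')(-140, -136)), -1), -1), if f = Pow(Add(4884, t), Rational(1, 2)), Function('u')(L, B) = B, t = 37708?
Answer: Add(-136, Mul(44, Pow(22, Rational(1, 2)))) ≈ 70.378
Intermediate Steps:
f = Mul(44, Pow(22, Rational(1, 2))) (f = Pow(Add(4884, 37708), Rational(1, 2)) = Pow(42592, Rational(1, 2)) = Mul(44, Pow(22, Rational(1, 2))) ≈ 206.38)
Pow(Pow(Add(f, Function('u')(-140, -136)), -1), -1) = Pow(Pow(Add(Mul(44, Pow(22, Rational(1, 2))), -136), -1), -1) = Pow(Pow(Add(-136, Mul(44, Pow(22, Rational(1, 2)))), -1), -1) = Add(-136, Mul(44, Pow(22, Rational(1, 2))))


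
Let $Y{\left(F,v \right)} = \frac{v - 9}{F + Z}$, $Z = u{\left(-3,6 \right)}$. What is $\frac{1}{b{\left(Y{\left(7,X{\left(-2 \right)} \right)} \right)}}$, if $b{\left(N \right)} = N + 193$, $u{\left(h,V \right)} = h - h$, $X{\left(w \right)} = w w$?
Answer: $\frac{7}{1346} \approx 0.0052006$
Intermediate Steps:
$X{\left(w \right)} = w^{2}$
$u{\left(h,V \right)} = 0$
$Z = 0$
$Y{\left(F,v \right)} = \frac{-9 + v}{F}$ ($Y{\left(F,v \right)} = \frac{v - 9}{F + 0} = \frac{-9 + v}{F}$)
$b{\left(N \right)} = 193 + N$
$\frac{1}{b{\left(Y{\left(7,X{\left(-2 \right)} \right)} \right)}} = \frac{1}{193 + \frac{-9 + \left(-2\right)^{2}}{7}} = \frac{1}{193 + \frac{-9 + 4}{7}} = \frac{1}{193 + \frac{1}{7} \left(-5\right)} = \frac{1}{193 - \frac{5}{7}} = \frac{1}{\frac{1346}{7}} = \frac{7}{1346}$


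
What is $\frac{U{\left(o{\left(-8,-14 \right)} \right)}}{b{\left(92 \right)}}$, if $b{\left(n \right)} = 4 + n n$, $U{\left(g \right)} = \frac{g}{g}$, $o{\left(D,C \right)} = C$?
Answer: $\frac{1}{8468} \approx 0.00011809$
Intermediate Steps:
$U{\left(g \right)} = 1$
$b{\left(n \right)} = 4 + n^{2}$
$\frac{U{\left(o{\left(-8,-14 \right)} \right)}}{b{\left(92 \right)}} = 1 \frac{1}{4 + 92^{2}} = 1 \frac{1}{4 + 8464} = 1 \cdot \frac{1}{8468} = \frac{1}{8468}$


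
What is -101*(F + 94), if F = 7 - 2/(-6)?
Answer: -30704/3 ≈ -10235.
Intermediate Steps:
F = 22/3 (F = 7 - 1/6*(-2) = 7 + 1/3 = 22/3 ≈ 7.3333)
-101*(F + 94) = -101*(22/3 + 94) = -101*304/3 = -30704/3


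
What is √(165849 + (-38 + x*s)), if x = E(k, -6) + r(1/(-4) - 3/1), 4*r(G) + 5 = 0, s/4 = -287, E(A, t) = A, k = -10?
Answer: √178726 ≈ 422.76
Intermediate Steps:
s = -1148 (s = 4*(-287) = -1148)
r(G) = -5/4 (r(G) = -5/4 + (¼)*0 = -5/4 + 0 = -5/4)
x = -45/4 (x = -10 - 5/4 = -45/4 ≈ -11.250)
√(165849 + (-38 + x*s)) = √(165849 + (-38 - 45/4*(-1148))) = √(165849 + (-38 + 12915)) = √(165849 + 12877) = √178726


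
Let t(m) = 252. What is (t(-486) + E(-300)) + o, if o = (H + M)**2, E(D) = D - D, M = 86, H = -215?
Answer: 16893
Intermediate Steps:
E(D) = 0
o = 16641 (o = (-215 + 86)**2 = (-129)**2 = 16641)
(t(-486) + E(-300)) + o = (252 + 0) + 16641 = 252 + 16641 = 16893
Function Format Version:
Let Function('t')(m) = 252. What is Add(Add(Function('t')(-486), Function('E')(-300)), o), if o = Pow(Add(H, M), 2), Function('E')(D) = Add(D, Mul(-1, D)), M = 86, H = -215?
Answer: 16893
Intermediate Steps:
Function('E')(D) = 0
o = 16641 (o = Pow(Add(-215, 86), 2) = Pow(-129, 2) = 16641)
Add(Add(Function('t')(-486), Function('E')(-300)), o) = Add(Add(252, 0), 16641) = Add(252, 16641) = 16893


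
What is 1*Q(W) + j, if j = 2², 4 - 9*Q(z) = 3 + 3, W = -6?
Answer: 34/9 ≈ 3.7778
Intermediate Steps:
Q(z) = -2/9 (Q(z) = 4/9 - (3 + 3)/9 = 4/9 - ⅑*6 = 4/9 - ⅔ = -2/9)
j = 4
1*Q(W) + j = 1*(-2/9) + 4 = -2/9 + 4 = 34/9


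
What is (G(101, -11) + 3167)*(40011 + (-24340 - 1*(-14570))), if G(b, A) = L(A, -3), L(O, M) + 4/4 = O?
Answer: 95410355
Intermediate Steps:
L(O, M) = -1 + O
G(b, A) = -1 + A
(G(101, -11) + 3167)*(40011 + (-24340 - 1*(-14570))) = ((-1 - 11) + 3167)*(40011 + (-24340 - 1*(-14570))) = (-12 + 3167)*(40011 + (-24340 + 14570)) = 3155*(40011 - 9770) = 3155*30241 = 95410355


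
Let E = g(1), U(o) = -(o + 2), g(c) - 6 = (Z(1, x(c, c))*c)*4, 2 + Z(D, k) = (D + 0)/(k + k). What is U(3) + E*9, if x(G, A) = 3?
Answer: -17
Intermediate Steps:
Z(D, k) = -2 + D/(2*k) (Z(D, k) = -2 + (D + 0)/(k + k) = -2 + D/((2*k)) = -2 + D*(1/(2*k)) = -2 + D/(2*k))
g(c) = 6 - 22*c/3 (g(c) = 6 + ((-2 + (½)*1/3)*c)*4 = 6 + ((-2 + (½)*1*(⅓))*c)*4 = 6 + ((-2 + ⅙)*c)*4 = 6 - 11*c/6*4 = 6 - 22*c/3)
U(o) = -2 - o (U(o) = -(2 + o) = -2 - o)
E = -4/3 (E = 6 - 22/3*1 = 6 - 22/3 = -4/3 ≈ -1.3333)
U(3) + E*9 = (-2 - 1*3) - 4/3*9 = (-2 - 3) - 12 = -5 - 12 = -17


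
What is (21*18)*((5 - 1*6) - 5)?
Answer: -2268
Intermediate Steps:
(21*18)*((5 - 1*6) - 5) = 378*((5 - 6) - 5) = 378*(-1 - 5) = 378*(-6) = -2268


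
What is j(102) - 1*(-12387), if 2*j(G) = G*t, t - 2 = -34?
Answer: 10755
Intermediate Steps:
t = -32 (t = 2 - 34 = -32)
j(G) = -16*G (j(G) = (G*(-32))/2 = (-32*G)/2 = -16*G)
j(102) - 1*(-12387) = -16*102 - 1*(-12387) = -1632 + 12387 = 10755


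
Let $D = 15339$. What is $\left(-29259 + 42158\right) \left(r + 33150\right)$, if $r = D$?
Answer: $625459611$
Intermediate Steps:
$r = 15339$
$\left(-29259 + 42158\right) \left(r + 33150\right) = \left(-29259 + 42158\right) \left(15339 + 33150\right) = 12899 \cdot 48489 = 625459611$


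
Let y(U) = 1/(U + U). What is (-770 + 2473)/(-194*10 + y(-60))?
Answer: -204360/232801 ≈ -0.87783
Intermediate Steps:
y(U) = 1/(2*U)
(-770 + 2473)/(-194*10 + y(-60)) = (-770 + 2473)/(-194*10 + (½)/(-60)) = 1703/(-1940 + (½)*(-1/60)) = 1703/(-1940 - 1/120) = 1703/(-232801/120) = 1703*(-120/232801) = -204360/232801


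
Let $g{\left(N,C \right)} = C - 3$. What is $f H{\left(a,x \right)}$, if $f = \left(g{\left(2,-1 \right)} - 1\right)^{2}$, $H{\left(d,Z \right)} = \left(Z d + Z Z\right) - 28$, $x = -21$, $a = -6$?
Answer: $13475$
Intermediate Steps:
$g{\left(N,C \right)} = -3 + C$
$H{\left(d,Z \right)} = -28 + Z^{2} + Z d$ ($H{\left(d,Z \right)} = \left(Z d + Z^{2}\right) - 28 = \left(Z^{2} + Z d\right) - 28 = -28 + Z^{2} + Z d$)
$f = 25$ ($f = \left(\left(-3 - 1\right) - 1\right)^{2} = \left(-4 - 1\right)^{2} = \left(-5\right)^{2} = 25$)
$f H{\left(a,x \right)} = 25 \left(-28 + \left(-21\right)^{2} - -126\right) = 25 \left(-28 + 441 + 126\right) = 25 \cdot 539 = 13475$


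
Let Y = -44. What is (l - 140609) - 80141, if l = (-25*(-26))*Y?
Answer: -249350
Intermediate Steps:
l = -28600 (l = -25*(-26)*(-44) = 650*(-44) = -28600)
(l - 140609) - 80141 = (-28600 - 140609) - 80141 = -169209 - 80141 = -249350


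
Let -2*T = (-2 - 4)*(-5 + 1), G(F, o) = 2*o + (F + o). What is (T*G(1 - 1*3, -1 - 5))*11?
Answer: 2640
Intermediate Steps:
G(F, o) = F + 3*o
T = -12 (T = -(-2 - 4)*(-5 + 1)/2 = -(-3)*(-4) = -½*24 = -12)
(T*G(1 - 1*3, -1 - 5))*11 = -12*((1 - 1*3) + 3*(-1 - 5))*11 = -12*((1 - 3) + 3*(-6))*11 = -12*(-2 - 18)*11 = -12*(-20)*11 = 240*11 = 2640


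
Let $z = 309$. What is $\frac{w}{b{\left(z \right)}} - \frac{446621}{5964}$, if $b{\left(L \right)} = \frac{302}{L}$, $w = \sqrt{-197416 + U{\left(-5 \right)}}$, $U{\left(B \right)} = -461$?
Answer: $- \frac{63803}{852} + \frac{309 i \sqrt{197877}}{302} \approx -74.886 + 455.14 i$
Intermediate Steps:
$w = i \sqrt{197877}$ ($w = \sqrt{-197416 - 461} = \sqrt{-197877} = i \sqrt{197877} \approx 444.83 i$)
$\frac{w}{b{\left(z \right)}} - \frac{446621}{5964} = \frac{i \sqrt{197877}}{302 \cdot \frac{1}{309}} - \frac{446621}{5964} = \frac{i \sqrt{197877}}{302 \cdot \frac{1}{309}} - \frac{63803}{852} = \frac{i \sqrt{197877}}{\frac{302}{309}} - \frac{63803}{852} = i \sqrt{197877} \cdot \frac{309}{302} - \frac{63803}{852} = \frac{309 i \sqrt{197877}}{302} - \frac{63803}{852} = - \frac{63803}{852} + \frac{309 i \sqrt{197877}}{302}$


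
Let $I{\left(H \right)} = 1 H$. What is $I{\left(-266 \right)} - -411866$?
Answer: $411600$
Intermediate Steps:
$I{\left(H \right)} = H$
$I{\left(-266 \right)} - -411866 = -266 - -411866 = -266 + 411866 = 411600$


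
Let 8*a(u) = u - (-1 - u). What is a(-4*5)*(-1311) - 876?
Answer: 44121/8 ≈ 5515.1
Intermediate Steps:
a(u) = ⅛ + u/4 (a(u) = (u - (-1 - u))/8 = (u + (1 + u))/8 = (1 + 2*u)/8 = ⅛ + u/4)
a(-4*5)*(-1311) - 876 = (⅛ + (-4*5)/4)*(-1311) - 876 = (⅛ + (¼)*(-20))*(-1311) - 876 = (⅛ - 5)*(-1311) - 876 = -39/8*(-1311) - 876 = 51129/8 - 876 = 44121/8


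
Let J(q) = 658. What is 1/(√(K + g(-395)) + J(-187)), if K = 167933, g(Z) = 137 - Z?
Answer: 658/264499 - √168465/264499 ≈ 0.00093594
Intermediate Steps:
1/(√(K + g(-395)) + J(-187)) = 1/(√(167933 + (137 - 1*(-395))) + 658) = 1/(√(167933 + (137 + 395)) + 658) = 1/(√(167933 + 532) + 658) = 1/(√168465 + 658) = 1/(658 + √168465)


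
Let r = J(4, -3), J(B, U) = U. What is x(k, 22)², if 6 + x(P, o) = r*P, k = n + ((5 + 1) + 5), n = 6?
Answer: 3249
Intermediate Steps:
r = -3
k = 17 (k = 6 + ((5 + 1) + 5) = 6 + (6 + 5) = 6 + 11 = 17)
x(P, o) = -6 - 3*P
x(k, 22)² = (-6 - 3*17)² = (-6 - 51)² = (-57)² = 3249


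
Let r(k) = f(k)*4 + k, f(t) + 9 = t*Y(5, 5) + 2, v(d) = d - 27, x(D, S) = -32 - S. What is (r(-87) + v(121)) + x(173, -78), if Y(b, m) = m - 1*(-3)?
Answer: -2759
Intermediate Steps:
Y(b, m) = 3 + m (Y(b, m) = m + 3 = 3 + m)
v(d) = -27 + d
f(t) = -7 + 8*t (f(t) = -9 + (t*(3 + 5) + 2) = -9 + (t*8 + 2) = -9 + (8*t + 2) = -9 + (2 + 8*t) = -7 + 8*t)
r(k) = -28 + 33*k (r(k) = (-7 + 8*k)*4 + k = (-28 + 32*k) + k = -28 + 33*k)
(r(-87) + v(121)) + x(173, -78) = ((-28 + 33*(-87)) + (-27 + 121)) + (-32 - 1*(-78)) = ((-28 - 2871) + 94) + (-32 + 78) = (-2899 + 94) + 46 = -2805 + 46 = -2759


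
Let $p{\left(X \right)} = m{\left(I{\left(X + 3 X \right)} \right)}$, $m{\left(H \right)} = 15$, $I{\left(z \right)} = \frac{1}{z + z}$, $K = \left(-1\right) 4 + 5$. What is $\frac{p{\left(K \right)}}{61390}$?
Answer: $\frac{3}{12278} \approx 0.00024434$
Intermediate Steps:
$K = 1$ ($K = -4 + 5 = 1$)
$I{\left(z \right)} = \frac{1}{2 z}$
$p{\left(X \right)} = 15$
$\frac{p{\left(K \right)}}{61390} = \frac{15}{61390} = 15 \cdot \frac{1}{61390} = \frac{3}{12278}$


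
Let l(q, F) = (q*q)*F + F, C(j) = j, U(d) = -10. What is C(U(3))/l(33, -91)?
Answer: 1/9919 ≈ 0.00010082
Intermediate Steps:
l(q, F) = F + F*q**2 (l(q, F) = q**2*F + F = F*q**2 + F = F + F*q**2)
C(U(3))/l(33, -91) = -10*(-1/(91*(1 + 33**2))) = -10*(-1/(91*(1 + 1089))) = -10/((-91*1090)) = -10/(-99190) = -10*(-1/99190) = 1/9919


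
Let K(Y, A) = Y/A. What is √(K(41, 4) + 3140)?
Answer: √12601/2 ≈ 56.127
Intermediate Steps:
√(K(41, 4) + 3140) = √(41/4 + 3140) = √(12601/4) = √12601/2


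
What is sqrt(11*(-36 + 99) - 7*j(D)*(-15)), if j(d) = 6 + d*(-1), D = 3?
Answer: 12*sqrt(7) ≈ 31.749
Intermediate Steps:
j(d) = 6 - d
sqrt(11*(-36 + 99) - 7*j(D)*(-15)) = sqrt(11*(-36 + 99) - 7*(6 - 1*3)*(-15)) = sqrt(11*63 - 7*(6 - 3)*(-15)) = sqrt(693 - 7*3*(-15)) = sqrt(693 - 21*(-15)) = sqrt(693 + 315) = sqrt(1008) = 12*sqrt(7)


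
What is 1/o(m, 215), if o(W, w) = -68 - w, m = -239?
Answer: -1/283 ≈ -0.0035336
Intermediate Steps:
1/o(m, 215) = 1/(-68 - 1*215) = 1/(-68 - 215) = 1/(-283) = -1/283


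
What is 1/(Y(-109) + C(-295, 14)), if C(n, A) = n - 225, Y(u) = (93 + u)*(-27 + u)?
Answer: 1/1656 ≈ 0.00060386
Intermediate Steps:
Y(u) = (-27 + u)*(93 + u)
C(n, A) = -225 + n
1/(Y(-109) + C(-295, 14)) = 1/((-2511 + (-109)**2 + 66*(-109)) + (-225 - 295)) = 1/((-2511 + 11881 - 7194) - 520) = 1/(2176 - 520) = 1/1656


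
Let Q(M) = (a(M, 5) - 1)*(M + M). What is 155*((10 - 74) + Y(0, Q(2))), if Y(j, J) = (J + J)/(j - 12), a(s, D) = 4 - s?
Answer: -30070/3 ≈ -10023.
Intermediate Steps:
Q(M) = 2*M*(3 - M) (Q(M) = ((4 - M) - 1)*(M + M) = (3 - M)*(2*M) = 2*M*(3 - M))
Y(j, J) = 2*J/(-12 + j) (Y(j, J) = (2*J)/(-12 + j) = 2*J/(-12 + j))
155*((10 - 74) + Y(0, Q(2))) = 155*((10 - 74) + 2*(2*2*(3 - 1*2))/(-12 + 0)) = 155*(-64 + 2*(2*2*(3 - 2))/(-12)) = 155*(-64 + 2*(2*2*1)*(-1/12)) = 155*(-64 + 2*4*(-1/12)) = 155*(-64 - 2/3) = 155*(-194/3) = -30070/3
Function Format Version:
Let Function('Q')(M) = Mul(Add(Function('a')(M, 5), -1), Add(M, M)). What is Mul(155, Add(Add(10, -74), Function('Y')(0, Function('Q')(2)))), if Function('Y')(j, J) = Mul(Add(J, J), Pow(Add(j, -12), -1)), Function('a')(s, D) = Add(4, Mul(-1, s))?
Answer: Rational(-30070, 3) ≈ -10023.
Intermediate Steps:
Function('Q')(M) = Mul(2, M, Add(3, Mul(-1, M))) (Function('Q')(M) = Mul(Add(Add(4, Mul(-1, M)), -1), Add(M, M)) = Mul(Add(3, Mul(-1, M)), Mul(2, M)) = Mul(2, M, Add(3, Mul(-1, M))))
Function('Y')(j, J) = Mul(2, J, Pow(Add(-12, j), -1)) (Function('Y')(j, J) = Mul(Mul(2, J), Pow(Add(-12, j), -1)) = Mul(2, J, Pow(Add(-12, j), -1)))
Mul(155, Add(Add(10, -74), Function('Y')(0, Function('Q')(2)))) = Mul(155, Add(Add(10, -74), Mul(2, Mul(2, 2, Add(3, Mul(-1, 2))), Pow(Add(-12, 0), -1)))) = Mul(155, Add(-64, Mul(2, Mul(2, 2, Add(3, -2)), Pow(-12, -1)))) = Mul(155, Add(-64, Mul(2, Mul(2, 2, 1), Rational(-1, 12)))) = Mul(155, Add(-64, Mul(2, 4, Rational(-1, 12)))) = Mul(155, Add(-64, Rational(-2, 3))) = Mul(155, Rational(-194, 3)) = Rational(-30070, 3)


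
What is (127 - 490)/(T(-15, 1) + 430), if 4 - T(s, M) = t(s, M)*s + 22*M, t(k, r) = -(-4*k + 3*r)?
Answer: 363/533 ≈ 0.68105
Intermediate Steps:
t(k, r) = -3*r + 4*k
T(s, M) = 4 - 22*M - s*(-3*M + 4*s) (T(s, M) = 4 - ((-3*M + 4*s)*s + 22*M) = 4 - (s*(-3*M + 4*s) + 22*M) = 4 - (22*M + s*(-3*M + 4*s)) = 4 + (-22*M - s*(-3*M + 4*s)) = 4 - 22*M - s*(-3*M + 4*s))
(127 - 490)/(T(-15, 1) + 430) = (127 - 490)/((4 - 22*1 - 15*(-4*(-15) + 3*1)) + 430) = -363/((4 - 22 - 15*(60 + 3)) + 430) = -363/((4 - 22 - 15*63) + 430) = -363/((4 - 22 - 945) + 430) = -363/(-963 + 430) = -363/(-533) = -363*(-1/533) = 363/533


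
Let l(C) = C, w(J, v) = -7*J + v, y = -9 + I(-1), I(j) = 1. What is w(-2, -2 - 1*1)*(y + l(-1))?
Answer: -99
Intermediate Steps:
y = -8 (y = -9 + 1 = -8)
w(J, v) = v - 7*J
w(-2, -2 - 1*1)*(y + l(-1)) = ((-2 - 1*1) - 7*(-2))*(-8 - 1) = ((-2 - 1) + 14)*(-9) = (-3 + 14)*(-9) = 11*(-9) = -99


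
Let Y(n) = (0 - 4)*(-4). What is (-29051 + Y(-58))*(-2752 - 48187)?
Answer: 1479013865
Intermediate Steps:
Y(n) = 16 (Y(n) = -4*(-4) = 16)
(-29051 + Y(-58))*(-2752 - 48187) = (-29051 + 16)*(-2752 - 48187) = -29035*(-50939) = 1479013865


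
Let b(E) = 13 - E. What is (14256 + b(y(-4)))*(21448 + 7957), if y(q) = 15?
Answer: 419138870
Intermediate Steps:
(14256 + b(y(-4)))*(21448 + 7957) = (14256 + (13 - 1*15))*(21448 + 7957) = (14256 + (13 - 15))*29405 = (14256 - 2)*29405 = 14254*29405 = 419138870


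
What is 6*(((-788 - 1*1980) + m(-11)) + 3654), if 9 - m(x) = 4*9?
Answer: 5154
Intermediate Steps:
m(x) = -27 (m(x) = 9 - 4*9 = 9 - 1*36 = 9 - 36 = -27)
6*(((-788 - 1*1980) + m(-11)) + 3654) = 6*(((-788 - 1*1980) - 27) + 3654) = 6*(((-788 - 1980) - 27) + 3654) = 6*((-2768 - 27) + 3654) = 6*(-2795 + 3654) = 6*859 = 5154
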